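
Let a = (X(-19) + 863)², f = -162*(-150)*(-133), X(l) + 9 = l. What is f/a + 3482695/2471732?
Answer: -222406745177/68934133748 ≈ -3.2264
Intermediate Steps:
X(l) = -9 + l
f = -3231900 (f = 24300*(-133) = -3231900)
a = 697225 (a = ((-9 - 19) + 863)² = (-28 + 863)² = 835² = 697225)
f/a + 3482695/2471732 = -3231900/697225 + 3482695/2471732 = -3231900*1/697225 + 3482695*(1/2471732) = -129276/27889 + 3482695/2471732 = -222406745177/68934133748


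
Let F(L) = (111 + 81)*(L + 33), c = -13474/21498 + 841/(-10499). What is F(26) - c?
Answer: 1278487063000/112853751 ≈ 11329.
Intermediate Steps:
c = -79771672/112853751 (c = -13474*1/21498 + 841*(-1/10499) = -6737/10749 - 841/10499 = -79771672/112853751 ≈ -0.70686)
F(L) = 6336 + 192*L (F(L) = 192*(33 + L) = 6336 + 192*L)
F(26) - c = (6336 + 192*26) - 1*(-79771672/112853751) = (6336 + 4992) + 79771672/112853751 = 11328 + 79771672/112853751 = 1278487063000/112853751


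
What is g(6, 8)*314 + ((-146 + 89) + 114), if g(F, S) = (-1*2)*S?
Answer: -4967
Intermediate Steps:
g(F, S) = -2*S
g(6, 8)*314 + ((-146 + 89) + 114) = -2*8*314 + ((-146 + 89) + 114) = -16*314 + (-57 + 114) = -5024 + 57 = -4967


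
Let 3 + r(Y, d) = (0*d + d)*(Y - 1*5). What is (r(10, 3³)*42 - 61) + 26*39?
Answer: 6497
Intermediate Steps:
r(Y, d) = -3 + d*(-5 + Y) (r(Y, d) = -3 + (0*d + d)*(Y - 1*5) = -3 + (0 + d)*(Y - 5) = -3 + d*(-5 + Y))
(r(10, 3³)*42 - 61) + 26*39 = ((-3 - 5*3³ + 10*3³)*42 - 61) + 26*39 = ((-3 - 5*27 + 10*27)*42 - 61) + 1014 = ((-3 - 135 + 270)*42 - 61) + 1014 = (132*42 - 61) + 1014 = (5544 - 61) + 1014 = 5483 + 1014 = 6497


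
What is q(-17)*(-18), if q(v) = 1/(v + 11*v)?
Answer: 3/34 ≈ 0.088235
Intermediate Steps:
q(v) = 1/(12*v)
q(-17)*(-18) = ((1/12)/(-17))*(-18) = ((1/12)*(-1/17))*(-18) = -1/204*(-18) = 3/34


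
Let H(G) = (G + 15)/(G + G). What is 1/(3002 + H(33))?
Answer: 11/33030 ≈ 0.00033303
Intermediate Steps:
H(G) = (15 + G)/(2*G) (H(G) = (15 + G)/((2*G)) = (15 + G)*(1/(2*G)) = (15 + G)/(2*G))
1/(3002 + H(33)) = 1/(3002 + (1/2)*(15 + 33)/33) = 1/(3002 + (1/2)*(1/33)*48) = 1/(3002 + 8/11) = 1/(33030/11) = 11/33030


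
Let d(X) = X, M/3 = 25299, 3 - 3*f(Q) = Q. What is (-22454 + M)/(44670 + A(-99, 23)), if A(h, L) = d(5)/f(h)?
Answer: 1817062/1518785 ≈ 1.1964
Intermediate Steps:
f(Q) = 1 - Q/3
M = 75897 (M = 3*25299 = 75897)
A(h, L) = 5/(1 - h/3)
(-22454 + M)/(44670 + A(-99, 23)) = (-22454 + 75897)/(44670 - 15/(-3 - 99)) = 53443/(44670 - 15/(-102)) = 53443/(44670 - 15*(-1/102)) = 53443/(44670 + 5/34) = 53443/(1518785/34) = 53443*(34/1518785) = 1817062/1518785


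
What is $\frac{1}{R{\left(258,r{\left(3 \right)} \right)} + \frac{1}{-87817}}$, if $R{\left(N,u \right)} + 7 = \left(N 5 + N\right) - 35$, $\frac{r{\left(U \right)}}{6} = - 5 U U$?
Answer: $\frac{87817}{132252401} \approx 0.00066401$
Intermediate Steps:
$r{\left(U \right)} = - 30 U^{2}$ ($r{\left(U \right)} = 6 - 5 U U = 6 \left(- 5 U^{2}\right) = - 30 U^{2}$)
$R{\left(N,u \right)} = -42 + 6 N$ ($R{\left(N,u \right)} = -7 - \left(35 - N - N 5\right) = -7 + \left(\left(5 N + N\right) - 35\right) = -7 + \left(6 N - 35\right) = -7 + \left(-35 + 6 N\right) = -42 + 6 N$)
$\frac{1}{R{\left(258,r{\left(3 \right)} \right)} + \frac{1}{-87817}} = \frac{1}{\left(-42 + 6 \cdot 258\right) + \frac{1}{-87817}} = \frac{1}{\left(-42 + 1548\right) - \frac{1}{87817}} = \frac{1}{1506 - \frac{1}{87817}} = \frac{1}{\frac{132252401}{87817}} = \frac{87817}{132252401}$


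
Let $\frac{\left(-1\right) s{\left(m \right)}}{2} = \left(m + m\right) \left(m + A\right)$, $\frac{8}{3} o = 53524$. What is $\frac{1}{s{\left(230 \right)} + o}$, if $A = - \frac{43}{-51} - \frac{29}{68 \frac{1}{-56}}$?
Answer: $- \frac{102}{21856147} \approx -4.6669 \cdot 10^{-6}$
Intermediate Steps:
$o = \frac{40143}{2}$ ($o = \frac{3}{8} \cdot 53524 = \frac{40143}{2} \approx 20072.0$)
$A = \frac{1261}{51}$ ($A = \left(-43\right) \left(- \frac{1}{51}\right) - \frac{29}{68 \left(- \frac{1}{56}\right)} = \frac{43}{51} - \frac{29}{- \frac{17}{14}} = \frac{43}{51} - - \frac{406}{17} = \frac{43}{51} + \frac{406}{17} = \frac{1261}{51} \approx 24.725$)
$s{\left(m \right)} = - 4 m \left(\frac{1261}{51} + m\right)$ ($s{\left(m \right)} = - 2 \left(m + m\right) \left(m + \frac{1261}{51}\right) = - 2 \cdot 2 m \left(\frac{1261}{51} + m\right) = - 4 m \left(\frac{1261}{51} + m\right)$)
$\frac{1}{s{\left(230 \right)} + o} = \frac{1}{\left(- \frac{4}{51}\right) 230 \left(1261 + 51 \cdot 230\right) + \frac{40143}{2}} = \frac{1}{\left(- \frac{4}{51}\right) 230 \left(1261 + 11730\right) + \frac{40143}{2}} = \frac{1}{\left(- \frac{4}{51}\right) 230 \cdot 12991 + \frac{40143}{2}} = \frac{1}{- \frac{11951720}{51} + \frac{40143}{2}} = \frac{1}{- \frac{21856147}{102}} = - \frac{102}{21856147}$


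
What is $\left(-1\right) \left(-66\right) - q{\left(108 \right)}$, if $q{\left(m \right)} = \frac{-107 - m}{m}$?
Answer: $\frac{7343}{108} \approx 67.991$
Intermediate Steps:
$q{\left(m \right)} = \frac{-107 - m}{m}$
$\left(-1\right) \left(-66\right) - q{\left(108 \right)} = \left(-1\right) \left(-66\right) - \frac{-107 - 108}{108} = 66 - \frac{-107 - 108}{108} = 66 - \frac{1}{108} \left(-215\right) = 66 - - \frac{215}{108} = 66 + \frac{215}{108} = \frac{7343}{108}$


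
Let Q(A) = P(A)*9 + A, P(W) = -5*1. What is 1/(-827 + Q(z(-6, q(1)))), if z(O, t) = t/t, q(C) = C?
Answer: -1/871 ≈ -0.0011481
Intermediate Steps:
z(O, t) = 1
P(W) = -5
Q(A) = -45 + A (Q(A) = -5*9 + A = -45 + A)
1/(-827 + Q(z(-6, q(1)))) = 1/(-827 + (-45 + 1)) = 1/(-827 - 44) = 1/(-871) = -1/871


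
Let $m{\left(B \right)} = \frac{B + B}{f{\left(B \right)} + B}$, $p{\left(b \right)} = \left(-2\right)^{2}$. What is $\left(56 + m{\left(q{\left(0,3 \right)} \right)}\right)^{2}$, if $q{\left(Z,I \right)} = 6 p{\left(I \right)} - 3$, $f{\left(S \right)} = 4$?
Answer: $\frac{2079364}{625} \approx 3327.0$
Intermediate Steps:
$p{\left(b \right)} = 4$
$q{\left(Z,I \right)} = 21$ ($q{\left(Z,I \right)} = 6 \cdot 4 - 3 = 24 - 3 = 21$)
$m{\left(B \right)} = \frac{2 B}{4 + B}$ ($m{\left(B \right)} = \frac{B + B}{4 + B} = \frac{2 B}{4 + B}$)
$\left(56 + m{\left(q{\left(0,3 \right)} \right)}\right)^{2} = \left(56 + 2 \cdot 21 \frac{1}{4 + 21}\right)^{2} = \left(56 + 2 \cdot 21 \cdot \frac{1}{25}\right)^{2} = \left(56 + \frac{42}{25}\right)^{2} = \left(\frac{1442}{25}\right)^{2} = \frac{2079364}{625}$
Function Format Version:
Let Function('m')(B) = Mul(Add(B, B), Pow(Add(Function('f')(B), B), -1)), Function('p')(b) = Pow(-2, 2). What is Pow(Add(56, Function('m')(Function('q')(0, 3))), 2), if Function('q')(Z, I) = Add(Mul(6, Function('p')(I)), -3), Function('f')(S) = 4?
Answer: Rational(2079364, 625) ≈ 3327.0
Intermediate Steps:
Function('p')(b) = 4
Function('q')(Z, I) = 21 (Function('q')(Z, I) = Add(Mul(6, 4), -3) = Add(24, -3) = 21)
Function('m')(B) = Mul(2, B, Pow(Add(4, B), -1)) (Function('m')(B) = Mul(Add(B, B), Pow(Add(4, B), -1)) = Mul(Mul(2, B), Pow(Add(4, B), -1)) = Mul(2, B, Pow(Add(4, B), -1)))
Pow(Add(56, Function('m')(Function('q')(0, 3))), 2) = Pow(Add(56, Mul(2, 21, Pow(Add(4, 21), -1))), 2) = Pow(Add(56, Mul(2, 21, Pow(25, -1))), 2) = Pow(Add(56, Mul(2, 21, Rational(1, 25))), 2) = Pow(Add(56, Rational(42, 25)), 2) = Pow(Rational(1442, 25), 2) = Rational(2079364, 625)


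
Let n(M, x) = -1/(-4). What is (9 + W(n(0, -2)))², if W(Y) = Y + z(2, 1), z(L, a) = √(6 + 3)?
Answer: 2401/16 ≈ 150.06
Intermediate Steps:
z(L, a) = 3 (z(L, a) = √9 = 3)
n(M, x) = ¼ (n(M, x) = -1*(-¼) = ¼)
W(Y) = 3 + Y (W(Y) = Y + 3 = 3 + Y)
(9 + W(n(0, -2)))² = (9 + (3 + ¼))² = (9 + 13/4)² = (49/4)² = 2401/16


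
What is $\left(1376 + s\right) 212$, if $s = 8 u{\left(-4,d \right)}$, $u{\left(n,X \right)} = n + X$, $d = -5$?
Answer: $276448$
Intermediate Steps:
$u{\left(n,X \right)} = X + n$
$s = -72$ ($s = 8 \left(-5 - 4\right) = 8 \left(-9\right) = -72$)
$\left(1376 + s\right) 212 = \left(1376 - 72\right) 212 = 1304 \cdot 212 = 276448$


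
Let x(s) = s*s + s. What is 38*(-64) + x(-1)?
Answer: -2432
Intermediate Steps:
x(s) = s + s**2 (x(s) = s**2 + s = s + s**2)
38*(-64) + x(-1) = 38*(-64) - (1 - 1) = -2432 - 1*0 = -2432 + 0 = -2432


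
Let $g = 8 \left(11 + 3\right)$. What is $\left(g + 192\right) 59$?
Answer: $17936$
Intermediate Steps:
$g = 112$ ($g = 8 \cdot 14 = 112$)
$\left(g + 192\right) 59 = \left(112 + 192\right) 59 = 304 \cdot 59 = 17936$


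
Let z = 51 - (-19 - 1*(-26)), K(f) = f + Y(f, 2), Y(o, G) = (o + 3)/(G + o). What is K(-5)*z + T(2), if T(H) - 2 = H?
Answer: -560/3 ≈ -186.67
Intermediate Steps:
Y(o, G) = (3 + o)/(G + o)
T(H) = 2 + H
K(f) = f + (3 + f)/(2 + f)
z = 44 (z = 51 - (-19 + 26) = 51 - 1*7 = 51 - 7 = 44)
K(-5)*z + T(2) = ((3 - 5 - 5*(2 - 5))/(2 - 5))*44 + (2 + 2) = ((3 - 5 - 5*(-3))/(-3))*44 + 4 = -(3 - 5 + 15)/3*44 + 4 = -⅓*13*44 + 4 = -13/3*44 + 4 = -572/3 + 4 = -560/3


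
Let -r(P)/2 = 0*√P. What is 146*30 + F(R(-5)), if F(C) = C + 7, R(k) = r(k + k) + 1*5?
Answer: 4392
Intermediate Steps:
r(P) = 0 (r(P) = -0*√P = -2*0 = 0)
R(k) = 5 (R(k) = 0 + 1*5 = 0 + 5 = 5)
F(C) = 7 + C
146*30 + F(R(-5)) = 146*30 + (7 + 5) = 4380 + 12 = 4392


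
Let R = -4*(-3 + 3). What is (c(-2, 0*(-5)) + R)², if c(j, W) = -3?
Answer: 9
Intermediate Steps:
R = 0 (R = -4*0 = 0)
(c(-2, 0*(-5)) + R)² = (-3 + 0)² = (-3)² = 9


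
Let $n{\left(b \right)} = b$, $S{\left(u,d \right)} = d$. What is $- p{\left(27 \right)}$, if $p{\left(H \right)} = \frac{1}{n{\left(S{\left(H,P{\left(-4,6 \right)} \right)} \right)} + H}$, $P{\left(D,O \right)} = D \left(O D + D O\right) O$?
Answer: $- \frac{1}{1179} \approx -0.00084818$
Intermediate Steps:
$P{\left(D,O \right)} = 2 D^{2} O^{2}$ ($P{\left(D,O \right)} = D \left(D O + D O\right) O = D 2 D O O = 2 O D^{2} O = 2 D^{2} O^{2}$)
$p{\left(H \right)} = \frac{1}{1152 + H}$ ($p{\left(H \right)} = \frac{1}{2 \left(-4\right)^{2} \cdot 6^{2} + H} = \frac{1}{2 \cdot 16 \cdot 36 + H} = \frac{1}{1152 + H}$)
$- p{\left(27 \right)} = - \frac{1}{1152 + 27} = - \frac{1}{1179}$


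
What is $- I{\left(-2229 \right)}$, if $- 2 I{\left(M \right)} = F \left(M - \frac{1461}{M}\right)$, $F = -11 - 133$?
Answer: $\frac{119207520}{743} \approx 1.6044 \cdot 10^{5}$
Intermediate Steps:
$F = -144$
$I{\left(M \right)} = - \frac{105192}{M} + 72 M$ ($I{\left(M \right)} = - \frac{\left(-144\right) \left(M - \frac{1461}{M}\right)}{2} = - \frac{- 144 M + \frac{210384}{M}}{2} = - \frac{105192}{M} + 72 M$)
$- I{\left(-2229 \right)} = - (- \frac{105192}{-2229} + 72 \left(-2229\right)) = - (\left(-105192\right) \left(- \frac{1}{2229}\right) - 160488) = - (\frac{35064}{743} - 160488) = \left(-1\right) \left(- \frac{119207520}{743}\right) = \frac{119207520}{743}$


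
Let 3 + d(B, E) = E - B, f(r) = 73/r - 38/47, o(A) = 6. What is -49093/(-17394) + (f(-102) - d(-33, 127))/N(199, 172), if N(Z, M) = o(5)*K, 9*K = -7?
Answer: 7158569903/194569284 ≈ 36.792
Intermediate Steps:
K = -7/9 (K = (⅑)*(-7) = -7/9 ≈ -0.77778)
f(r) = -38/47 + 73/r (f(r) = 73/r - 38*1/47 = 73/r - 38/47 = -38/47 + 73/r)
d(B, E) = -3 + E - B (d(B, E) = -3 + (E - B) = -3 + E - B)
N(Z, M) = -14/3 (N(Z, M) = 6*(-7/9) = -14/3)
-49093/(-17394) + (f(-102) - d(-33, 127))/N(199, 172) = -49093/(-17394) + ((-38/47 + 73/(-102)) - (-3 + 127 - 1*(-33)))/(-14/3) = -49093*(-1/17394) + ((-38/47 + 73*(-1/102)) - (-3 + 127 + 33))*(-3/14) = 49093/17394 + ((-38/47 - 73/102) - 1*157)*(-3/14) = 49093/17394 + (-7307/4794 - 157)*(-3/14) = 49093/17394 - 759965/4794*(-3/14) = 49093/17394 + 759965/22372 = 7158569903/194569284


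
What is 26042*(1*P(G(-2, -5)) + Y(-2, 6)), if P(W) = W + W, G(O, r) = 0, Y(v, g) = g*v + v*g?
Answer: -625008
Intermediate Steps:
Y(v, g) = 2*g*v (Y(v, g) = g*v + g*v = 2*g*v)
P(W) = 2*W
26042*(1*P(G(-2, -5)) + Y(-2, 6)) = 26042*(1*(2*0) + 2*6*(-2)) = 26042*(1*0 - 24) = 26042*(0 - 24) = 26042*(-24) = -625008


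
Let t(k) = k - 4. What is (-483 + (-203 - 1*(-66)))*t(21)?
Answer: -10540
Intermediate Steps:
t(k) = -4 + k
(-483 + (-203 - 1*(-66)))*t(21) = (-483 + (-203 - 1*(-66)))*(-4 + 21) = (-483 + (-203 + 66))*17 = (-483 - 137)*17 = -620*17 = -10540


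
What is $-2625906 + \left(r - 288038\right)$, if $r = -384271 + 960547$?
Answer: $-2337668$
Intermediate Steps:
$r = 576276$
$-2625906 + \left(r - 288038\right) = -2625906 + \left(576276 - 288038\right) = -2625906 + 288238 = -2337668$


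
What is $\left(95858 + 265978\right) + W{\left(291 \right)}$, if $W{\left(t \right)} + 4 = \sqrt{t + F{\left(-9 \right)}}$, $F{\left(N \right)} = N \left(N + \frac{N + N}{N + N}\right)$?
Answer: $361832 + 11 \sqrt{3} \approx 3.6185 \cdot 10^{5}$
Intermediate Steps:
$F{\left(N \right)} = N \left(1 + N\right)$ ($F{\left(N \right)} = N \left(N + \frac{2 N}{2 N}\right) = N \left(N + 2 N \frac{1}{2 N}\right) = N \left(N + 1\right) = N \left(1 + N\right)$)
$W{\left(t \right)} = -4 + \sqrt{72 + t}$ ($W{\left(t \right)} = -4 + \sqrt{t - 9 \left(1 - 9\right)} = -4 + \sqrt{t - -72} = -4 + \sqrt{t + 72} = -4 + \sqrt{72 + t}$)
$\left(95858 + 265978\right) + W{\left(291 \right)} = \left(95858 + 265978\right) - \left(4 - \sqrt{72 + 291}\right) = 361836 - \left(4 - \sqrt{363}\right) = 361836 - \left(4 - 11 \sqrt{3}\right) = 361832 + 11 \sqrt{3}$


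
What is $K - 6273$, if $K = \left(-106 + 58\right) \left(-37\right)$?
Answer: $-4497$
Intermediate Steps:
$K = 1776$ ($K = \left(-48\right) \left(-37\right) = 1776$)
$K - 6273 = 1776 - 6273 = -4497$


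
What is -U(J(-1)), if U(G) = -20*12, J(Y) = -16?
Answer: 240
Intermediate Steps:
U(G) = -240
-U(J(-1)) = -1*(-240) = 240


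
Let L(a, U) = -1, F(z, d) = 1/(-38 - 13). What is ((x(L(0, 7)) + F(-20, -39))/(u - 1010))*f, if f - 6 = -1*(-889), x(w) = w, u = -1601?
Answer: 46540/133161 ≈ 0.34950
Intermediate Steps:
F(z, d) = -1/51 (F(z, d) = 1/(-51) = -1/51)
f = 895 (f = 6 - 1*(-889) = 6 + 889 = 895)
((x(L(0, 7)) + F(-20, -39))/(u - 1010))*f = ((-1 - 1/51)/(-1601 - 1010))*895 = -52/51/(-2611)*895 = -52/51*(-1/2611)*895 = (52/133161)*895 = 46540/133161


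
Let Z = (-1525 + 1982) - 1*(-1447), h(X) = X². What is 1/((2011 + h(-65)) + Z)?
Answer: 1/8140 ≈ 0.00012285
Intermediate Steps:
Z = 1904 (Z = 457 + 1447 = 1904)
1/((2011 + h(-65)) + Z) = 1/((2011 + (-65)²) + 1904) = 1/((2011 + 4225) + 1904) = 1/(6236 + 1904) = 1/8140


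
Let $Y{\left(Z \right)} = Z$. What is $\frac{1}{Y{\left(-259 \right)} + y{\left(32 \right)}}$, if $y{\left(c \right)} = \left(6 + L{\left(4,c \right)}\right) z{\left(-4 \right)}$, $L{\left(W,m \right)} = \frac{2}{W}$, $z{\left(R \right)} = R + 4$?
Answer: $- \frac{1}{259} \approx -0.003861$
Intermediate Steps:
$z{\left(R \right)} = 4 + R$
$y{\left(c \right)} = 0$ ($y{\left(c \right)} = \left(6 + \frac{2}{4}\right) \left(4 - 4\right) = \left(6 + 2 \cdot \frac{1}{4}\right) 0 = \left(6 + \frac{1}{2}\right) 0 = \frac{13}{2} \cdot 0 = 0$)
$\frac{1}{Y{\left(-259 \right)} + y{\left(32 \right)}} = \frac{1}{-259 + 0} = \frac{1}{-259} = - \frac{1}{259}$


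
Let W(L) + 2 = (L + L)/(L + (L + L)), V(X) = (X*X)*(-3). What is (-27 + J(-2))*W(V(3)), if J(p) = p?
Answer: 116/3 ≈ 38.667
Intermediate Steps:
V(X) = -3*X² (V(X) = X²*(-3) = -3*X²)
W(L) = -4/3 (W(L) = -2 + (L + L)/(L + (L + L)) = -2 + (2*L)/(L + 2*L) = -2 + (2*L)/((3*L)) = -2 + (2*L)*(1/(3*L)) = -2 + ⅔ = -4/3)
(-27 + J(-2))*W(V(3)) = (-27 - 2)*(-4/3) = -29*(-4/3) = 116/3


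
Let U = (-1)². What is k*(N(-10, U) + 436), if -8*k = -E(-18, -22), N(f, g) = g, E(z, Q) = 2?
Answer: 437/4 ≈ 109.25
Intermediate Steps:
U = 1
k = ¼ (k = -(-1)*2/8 = -⅛*(-2) = ¼ ≈ 0.25000)
k*(N(-10, U) + 436) = (1 + 436)/4 = (¼)*437 = 437/4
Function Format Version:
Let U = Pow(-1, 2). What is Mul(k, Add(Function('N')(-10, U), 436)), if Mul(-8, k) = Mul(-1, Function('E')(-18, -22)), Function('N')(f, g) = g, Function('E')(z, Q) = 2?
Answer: Rational(437, 4) ≈ 109.25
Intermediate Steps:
U = 1
k = Rational(1, 4) (k = Mul(Rational(-1, 8), Mul(-1, 2)) = Mul(Rational(-1, 8), -2) = Rational(1, 4) ≈ 0.25000)
Mul(k, Add(Function('N')(-10, U), 436)) = Mul(Rational(1, 4), Add(1, 436)) = Mul(Rational(1, 4), 437) = Rational(437, 4)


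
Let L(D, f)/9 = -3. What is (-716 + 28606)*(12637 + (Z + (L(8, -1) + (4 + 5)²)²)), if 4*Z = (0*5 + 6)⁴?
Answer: 442809530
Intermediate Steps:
L(D, f) = -27 (L(D, f) = 9*(-3) = -27)
Z = 324 (Z = (0*5 + 6)⁴/4 = (0 + 6)⁴/4 = (¼)*6⁴ = (¼)*1296 = 324)
(-716 + 28606)*(12637 + (Z + (L(8, -1) + (4 + 5)²)²)) = (-716 + 28606)*(12637 + (324 + (-27 + (4 + 5)²)²)) = 27890*(12637 + (324 + (-27 + 9²)²)) = 27890*(12637 + (324 + (-27 + 81)²)) = 27890*(12637 + (324 + 54²)) = 27890*(12637 + (324 + 2916)) = 27890*(12637 + 3240) = 27890*15877 = 442809530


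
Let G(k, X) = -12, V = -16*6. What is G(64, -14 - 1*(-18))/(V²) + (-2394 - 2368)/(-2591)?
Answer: 3654625/1989888 ≈ 1.8366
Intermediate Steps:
V = -96
G(64, -14 - 1*(-18))/(V²) + (-2394 - 2368)/(-2591) = -12/((-96)²) + (-2394 - 2368)/(-2591) = -12/9216 - 4762*(-1/2591) = -12*1/9216 + 4762/2591 = -1/768 + 4762/2591 = 3654625/1989888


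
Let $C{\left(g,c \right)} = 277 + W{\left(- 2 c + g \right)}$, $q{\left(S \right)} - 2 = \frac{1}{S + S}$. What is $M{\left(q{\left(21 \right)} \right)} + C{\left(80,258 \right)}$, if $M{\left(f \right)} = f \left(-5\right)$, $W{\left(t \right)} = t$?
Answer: $- \frac{7103}{42} \approx -169.12$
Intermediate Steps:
$q{\left(S \right)} = 2 + \frac{1}{2 S}$ ($q{\left(S \right)} = 2 + \frac{1}{S + S} = 2 + \frac{1}{2 S}$)
$C{\left(g,c \right)} = 277 + g - 2 c$ ($C{\left(g,c \right)} = 277 - \left(- g + 2 c\right) = 277 + g - 2 c$)
$M{\left(f \right)} = - 5 f$
$M{\left(q{\left(21 \right)} \right)} + C{\left(80,258 \right)} = - 5 \left(2 + \frac{1}{2 \cdot 21}\right) + \left(277 + 80 - 516\right) = - 5 \left(2 + \frac{1}{2} \cdot \frac{1}{21}\right) + \left(277 + 80 - 516\right) = - 5 \left(2 + \frac{1}{42}\right) - 159 = \left(-5\right) \frac{85}{42} - 159 = - \frac{425}{42} - 159 = - \frac{7103}{42}$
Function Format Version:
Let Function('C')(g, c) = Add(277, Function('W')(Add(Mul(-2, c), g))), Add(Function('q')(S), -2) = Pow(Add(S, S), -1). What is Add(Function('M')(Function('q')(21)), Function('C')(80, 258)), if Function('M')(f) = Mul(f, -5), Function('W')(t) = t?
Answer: Rational(-7103, 42) ≈ -169.12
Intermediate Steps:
Function('q')(S) = Add(2, Mul(Rational(1, 2), Pow(S, -1))) (Function('q')(S) = Add(2, Pow(Add(S, S), -1)) = Add(2, Pow(Mul(2, S), -1)) = Add(2, Mul(Rational(1, 2), Pow(S, -1))))
Function('C')(g, c) = Add(277, g, Mul(-2, c)) (Function('C')(g, c) = Add(277, Add(Mul(-2, c), g)) = Add(277, Add(g, Mul(-2, c))) = Add(277, g, Mul(-2, c)))
Function('M')(f) = Mul(-5, f)
Add(Function('M')(Function('q')(21)), Function('C')(80, 258)) = Add(Mul(-5, Add(2, Mul(Rational(1, 2), Pow(21, -1)))), Add(277, 80, Mul(-2, 258))) = Add(Mul(-5, Add(2, Mul(Rational(1, 2), Rational(1, 21)))), Add(277, 80, -516)) = Add(Mul(-5, Add(2, Rational(1, 42))), -159) = Add(Mul(-5, Rational(85, 42)), -159) = Add(Rational(-425, 42), -159) = Rational(-7103, 42)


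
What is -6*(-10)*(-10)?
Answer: -600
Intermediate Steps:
-6*(-10)*(-10) = 60*(-10) = -600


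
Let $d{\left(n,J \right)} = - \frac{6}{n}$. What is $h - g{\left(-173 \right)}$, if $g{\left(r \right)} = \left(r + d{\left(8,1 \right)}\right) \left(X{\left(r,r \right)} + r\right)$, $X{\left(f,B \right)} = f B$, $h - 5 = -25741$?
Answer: $5144369$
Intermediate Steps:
$h = -25736$ ($h = 5 - 25741 = -25736$)
$X{\left(f,B \right)} = B f$
$g{\left(r \right)} = \left(- \frac{3}{4} + r\right) \left(r + r^{2}\right)$ ($g{\left(r \right)} = \left(r - \frac{6}{8}\right) \left(r r + r\right) = \left(r - \frac{3}{4}\right) \left(r^{2} + r\right) = \left(r - \frac{3}{4}\right) \left(r + r^{2}\right) = \left(- \frac{3}{4} + r\right) \left(r + r^{2}\right)$)
$h - g{\left(-173 \right)} = -25736 - \frac{1}{4} \left(-173\right) \left(-3 - 173 + 4 \left(-173\right)^{2}\right) = -25736 - \frac{1}{4} \left(-173\right) \left(-3 - 173 + 4 \cdot 29929\right) = -25736 - \frac{1}{4} \left(-173\right) \left(-3 - 173 + 119716\right) = -25736 - \frac{1}{4} \left(-173\right) 119540 = -25736 - -5170105 = -25736 + 5170105 = 5144369$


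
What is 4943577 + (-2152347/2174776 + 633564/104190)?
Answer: 186694304705594769/37764985240 ≈ 4.9436e+6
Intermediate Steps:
4943577 + (-2152347/2174776 + 633564/104190) = 4943577 + (-2152347*1/2174776 + 633564*(1/104190)) = 4943577 + (-2152347/2174776 + 105594/17365) = 4943577 + 192267791289/37764985240 = 186694304705594769/37764985240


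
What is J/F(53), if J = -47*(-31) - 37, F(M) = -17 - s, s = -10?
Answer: -1420/7 ≈ -202.86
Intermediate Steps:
F(M) = -7 (F(M) = -17 - 1*(-10) = -17 + 10 = -7)
J = 1420 (J = 1457 - 37 = 1420)
J/F(53) = 1420/(-7) = 1420*(-1/7) = -1420/7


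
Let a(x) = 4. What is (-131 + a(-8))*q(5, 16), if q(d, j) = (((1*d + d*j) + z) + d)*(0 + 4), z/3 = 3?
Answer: -50292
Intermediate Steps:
z = 9 (z = 3*3 = 9)
q(d, j) = 36 + 8*d + 4*d*j (q(d, j) = (((1*d + d*j) + 9) + d)*(0 + 4) = (((d + d*j) + 9) + d)*4 = ((9 + d + d*j) + d)*4 = (9 + 2*d + d*j)*4 = 36 + 8*d + 4*d*j)
(-131 + a(-8))*q(5, 16) = (-131 + 4)*(36 + 8*5 + 4*5*16) = -127*(36 + 40 + 320) = -127*396 = -50292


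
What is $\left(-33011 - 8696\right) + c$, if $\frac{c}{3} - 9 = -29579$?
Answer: $-130417$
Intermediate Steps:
$c = -88710$ ($c = 27 + 3 \left(-29579\right) = 27 - 88737 = -88710$)
$\left(-33011 - 8696\right) + c = \left(-33011 - 8696\right) - 88710 = -41707 - 88710 = -130417$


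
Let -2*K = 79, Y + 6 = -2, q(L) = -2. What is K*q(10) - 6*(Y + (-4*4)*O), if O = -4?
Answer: -257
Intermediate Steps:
Y = -8 (Y = -6 - 2 = -8)
K = -79/2 (K = -½*79 = -79/2 ≈ -39.500)
K*q(10) - 6*(Y + (-4*4)*O) = -79/2*(-2) - 6*(-8 - 4*4*(-4)) = 79 - 6*(-8 - 16*(-4)) = 79 - 6*(-8 + 64) = 79 - 6*56 = 79 - 336 = -257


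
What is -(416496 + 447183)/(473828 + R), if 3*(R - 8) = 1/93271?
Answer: -241668612027/132585472669 ≈ -1.8227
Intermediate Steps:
R = 2238505/279813 (R = 8 + (⅓)/93271 = 8 + (⅓)*(1/93271) = 8 + 1/279813 = 2238505/279813 ≈ 8.0000)
-(416496 + 447183)/(473828 + R) = -(416496 + 447183)/(473828 + 2238505/279813) = -863679/132585472669/279813 = -863679*279813/132585472669 = -1*241668612027/132585472669 = -241668612027/132585472669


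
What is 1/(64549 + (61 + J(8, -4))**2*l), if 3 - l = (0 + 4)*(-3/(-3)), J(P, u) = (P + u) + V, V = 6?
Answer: 1/59508 ≈ 1.6804e-5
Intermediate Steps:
J(P, u) = 6 + P + u (J(P, u) = (P + u) + 6 = 6 + P + u)
l = -1 (l = 3 - (0 + 4)*(-3/(-3)) = 3 - 4*(-3*(-1/3)) = 3 - 4 = -1)
1/(64549 + (61 + J(8, -4))**2*l) = 1/(64549 + (61 + (6 + 8 - 4))**2*(-1)) = 1/(64549 + (61 + 10)**2*(-1)) = 1/(64549 + 71**2*(-1)) = 1/(64549 + 5041*(-1)) = 1/(64549 - 5041) = 1/59508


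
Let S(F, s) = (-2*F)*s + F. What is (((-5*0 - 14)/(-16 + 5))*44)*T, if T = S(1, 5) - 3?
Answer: -672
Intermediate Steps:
S(F, s) = F - 2*F*s (S(F, s) = -2*F*s + F = F - 2*F*s)
T = -12 (T = 1*(1 - 2*5) - 3 = 1*(1 - 10) - 1*3 = 1*(-9) - 3 = -9 - 3 = -12)
(((-5*0 - 14)/(-16 + 5))*44)*T = (((-5*0 - 14)/(-16 + 5))*44)*(-12) = (((0 - 14)/(-11))*44)*(-12) = (-14*(-1/11)*44)*(-12) = ((14/11)*44)*(-12) = 56*(-12) = -672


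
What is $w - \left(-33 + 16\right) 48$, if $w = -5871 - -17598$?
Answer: $12543$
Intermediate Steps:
$w = 11727$ ($w = -5871 + 17598 = 11727$)
$w - \left(-33 + 16\right) 48 = 11727 - \left(-33 + 16\right) 48 = 11727 - \left(-17\right) 48 = 11727 - -816 = 11727 + 816 = 12543$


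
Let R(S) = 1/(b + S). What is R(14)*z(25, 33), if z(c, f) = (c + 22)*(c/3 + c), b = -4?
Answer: 470/3 ≈ 156.67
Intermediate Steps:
z(c, f) = 4*c*(22 + c)/3 (z(c, f) = (22 + c)*(c*(⅓) + c) = (22 + c)*(c/3 + c) = (22 + c)*(4*c/3) = 4*c*(22 + c)/3)
R(S) = 1/(-4 + S)
R(14)*z(25, 33) = ((4/3)*25*(22 + 25))/(-4 + 14) = ((4/3)*25*47)/10 = (⅒)*(4700/3) = 470/3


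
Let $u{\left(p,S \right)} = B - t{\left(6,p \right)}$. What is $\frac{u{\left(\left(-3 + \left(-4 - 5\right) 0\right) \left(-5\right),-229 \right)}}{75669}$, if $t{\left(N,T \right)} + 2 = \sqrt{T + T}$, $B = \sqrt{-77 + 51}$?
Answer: $\frac{2}{75669} - \frac{\sqrt{30}}{75669} + \frac{i \sqrt{26}}{75669} \approx -4.5953 \cdot 10^{-5} + 6.7386 \cdot 10^{-5} i$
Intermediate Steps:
$B = i \sqrt{26}$ ($B = \sqrt{-26} = i \sqrt{26} \approx 5.099 i$)
$t{\left(N,T \right)} = -2 + \sqrt{2} \sqrt{T}$ ($t{\left(N,T \right)} = -2 + \sqrt{T + T} = -2 + \sqrt{2 T} = -2 + \sqrt{2} \sqrt{T}$)
$u{\left(p,S \right)} = 2 + i \sqrt{26} - \sqrt{2} \sqrt{p}$ ($u{\left(p,S \right)} = i \sqrt{26} - \left(-2 + \sqrt{2} \sqrt{p}\right) = 2 + i \sqrt{26} - \sqrt{2} \sqrt{p}$)
$\frac{u{\left(\left(-3 + \left(-4 - 5\right) 0\right) \left(-5\right),-229 \right)}}{75669} = \frac{2 + i \sqrt{26} - \sqrt{2} \sqrt{\left(-3 + \left(-4 - 5\right) 0\right) \left(-5\right)}}{75669} = \left(2 + i \sqrt{26} - \sqrt{2} \sqrt{\left(-3 - 0\right) \left(-5\right)}\right) \frac{1}{75669} = \left(2 + i \sqrt{26} - \sqrt{2} \sqrt{\left(-3 + 0\right) \left(-5\right)}\right) \frac{1}{75669} = \left(2 + i \sqrt{26} - \sqrt{2} \sqrt{\left(-3\right) \left(-5\right)}\right) \frac{1}{75669} = \left(2 + i \sqrt{26} - \sqrt{2} \sqrt{15}\right) \frac{1}{75669} = \left(2 + i \sqrt{26} - \sqrt{30}\right) \frac{1}{75669} = \left(2 - \sqrt{30} + i \sqrt{26}\right) \frac{1}{75669} = \frac{2}{75669} - \frac{\sqrt{30}}{75669} + \frac{i \sqrt{26}}{75669}$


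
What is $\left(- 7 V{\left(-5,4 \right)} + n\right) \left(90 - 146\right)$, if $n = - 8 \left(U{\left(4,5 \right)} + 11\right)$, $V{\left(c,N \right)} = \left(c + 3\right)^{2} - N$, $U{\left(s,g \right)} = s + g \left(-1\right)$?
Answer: $4480$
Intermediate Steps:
$U{\left(s,g \right)} = s - g$
$V{\left(c,N \right)} = \left(3 + c\right)^{2} - N$
$n = -80$ ($n = - 8 \left(\left(4 - 5\right) + 11\right) = - 8 \left(-1 + 11\right) = \left(-8\right) 10 = -80$)
$\left(- 7 V{\left(-5,4 \right)} + n\right) \left(90 - 146\right) = \left(- 7 \left(\left(3 - 5\right)^{2} - 4\right) - 80\right) \left(90 - 146\right) = \left(- 7 \left(\left(-2\right)^{2} - 4\right) - 80\right) \left(-56\right) = \left(- 7 \left(4 - 4\right) - 80\right) \left(-56\right) = \left(\left(-7\right) 0 - 80\right) \left(-56\right) = \left(0 - 80\right) \left(-56\right) = \left(-80\right) \left(-56\right) = 4480$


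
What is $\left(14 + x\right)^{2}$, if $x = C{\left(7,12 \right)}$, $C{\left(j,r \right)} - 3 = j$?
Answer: $576$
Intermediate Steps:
$C{\left(j,r \right)} = 3 + j$
$x = 10$ ($x = 3 + 7 = 10$)
$\left(14 + x\right)^{2} = \left(14 + 10\right)^{2} = 24^{2} = 576$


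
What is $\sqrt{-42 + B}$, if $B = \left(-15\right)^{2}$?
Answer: $\sqrt{183} \approx 13.528$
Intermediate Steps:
$B = 225$
$\sqrt{-42 + B} = \sqrt{-42 + 225} = \sqrt{183}$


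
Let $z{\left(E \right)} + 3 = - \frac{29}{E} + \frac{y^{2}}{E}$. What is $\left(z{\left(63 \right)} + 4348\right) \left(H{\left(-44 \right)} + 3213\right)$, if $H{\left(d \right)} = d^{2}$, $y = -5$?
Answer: $\frac{1409440919}{63} \approx 2.2372 \cdot 10^{7}$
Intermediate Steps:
$z{\left(E \right)} = -3 - \frac{4}{E}$ ($z{\left(E \right)} = -3 - \left(\frac{29}{E} - \frac{\left(-5\right)^{2}}{E}\right) = -3 + \left(- \frac{29}{E} + \frac{25}{E}\right) = -3 - \frac{4}{E}$)
$\left(z{\left(63 \right)} + 4348\right) \left(H{\left(-44 \right)} + 3213\right) = \left(\left(-3 - \frac{4}{63}\right) + 4348\right) \left(\left(-44\right)^{2} + 3213\right) = \left(\left(-3 - \frac{4}{63}\right) + 4348\right) \left(1936 + 3213\right) = \left(\left(-3 - \frac{4}{63}\right) + 4348\right) 5149 = \left(- \frac{193}{63} + 4348\right) 5149 = \frac{273731}{63} \cdot 5149 = \frac{1409440919}{63}$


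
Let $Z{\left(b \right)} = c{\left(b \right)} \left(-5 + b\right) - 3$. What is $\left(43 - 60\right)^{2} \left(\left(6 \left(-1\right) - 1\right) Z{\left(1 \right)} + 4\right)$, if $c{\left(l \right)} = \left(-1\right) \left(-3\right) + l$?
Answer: $39593$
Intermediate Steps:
$c{\left(l \right)} = 3 + l$
$Z{\left(b \right)} = -3 + \left(-5 + b\right) \left(3 + b\right)$ ($Z{\left(b \right)} = \left(3 + b\right) \left(-5 + b\right) - 3 = \left(-5 + b\right) \left(3 + b\right) - 3 = -3 + \left(-5 + b\right) \left(3 + b\right)$)
$\left(43 - 60\right)^{2} \left(\left(6 \left(-1\right) - 1\right) Z{\left(1 \right)} + 4\right) = \left(43 - 60\right)^{2} \left(\left(6 \left(-1\right) - 1\right) \left(-18 + 1^{2} - 2\right) + 4\right) = \left(-17\right)^{2} \left(\left(-6 - 1\right) \left(-18 + 1 - 2\right) + 4\right) = 289 \left(\left(-7\right) \left(-19\right) + 4\right) = 289 \left(133 + 4\right) = 289 \cdot 137 = 39593$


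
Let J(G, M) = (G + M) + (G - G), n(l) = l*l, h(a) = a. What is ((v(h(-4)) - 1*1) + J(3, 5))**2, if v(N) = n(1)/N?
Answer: 729/16 ≈ 45.563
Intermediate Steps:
n(l) = l**2
J(G, M) = G + M (J(G, M) = (G + M) + 0 = G + M)
v(N) = 1/N (v(N) = 1**2/N = 1/N)
((v(h(-4)) - 1*1) + J(3, 5))**2 = ((1/(-4) - 1*1) + (3 + 5))**2 = ((-1/4 - 1) + 8)**2 = (-5/4 + 8)**2 = (27/4)**2 = 729/16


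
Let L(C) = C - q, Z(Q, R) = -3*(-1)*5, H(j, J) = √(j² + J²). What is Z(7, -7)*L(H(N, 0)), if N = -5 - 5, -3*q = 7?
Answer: 185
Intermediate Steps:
q = -7/3 (q = -⅓*7 = -7/3 ≈ -2.3333)
N = -10
H(j, J) = √(J² + j²)
Z(Q, R) = 15 (Z(Q, R) = 3*5 = 15)
L(C) = 7/3 + C (L(C) = C - 1*(-7/3) = C + 7/3 = 7/3 + C)
Z(7, -7)*L(H(N, 0)) = 15*(7/3 + √(0² + (-10)²)) = 15*(7/3 + √(0 + 100)) = 15*(7/3 + √100) = 15*(7/3 + 10) = 15*(37/3) = 185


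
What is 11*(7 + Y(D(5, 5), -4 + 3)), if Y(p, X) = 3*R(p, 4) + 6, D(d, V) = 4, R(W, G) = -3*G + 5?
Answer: -88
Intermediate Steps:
R(W, G) = 5 - 3*G
Y(p, X) = -15 (Y(p, X) = 3*(5 - 3*4) + 6 = 3*(5 - 12) + 6 = 3*(-7) + 6 = -21 + 6 = -15)
11*(7 + Y(D(5, 5), -4 + 3)) = 11*(7 - 15) = 11*(-8) = -88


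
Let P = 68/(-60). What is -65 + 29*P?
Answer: -1468/15 ≈ -97.867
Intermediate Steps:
P = -17/15 (P = 68*(-1/60) = -17/15 ≈ -1.1333)
-65 + 29*P = -65 + 29*(-17/15) = -65 - 493/15 = -1468/15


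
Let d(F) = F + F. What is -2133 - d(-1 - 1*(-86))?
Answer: -2303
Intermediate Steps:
d(F) = 2*F
-2133 - d(-1 - 1*(-86)) = -2133 - 2*(-1 - 1*(-86)) = -2133 - 2*(-1 + 86) = -2133 - 2*85 = -2133 - 1*170 = -2133 - 170 = -2303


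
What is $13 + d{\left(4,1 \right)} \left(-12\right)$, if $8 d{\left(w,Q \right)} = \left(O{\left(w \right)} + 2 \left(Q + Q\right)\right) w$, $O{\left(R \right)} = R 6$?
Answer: $-155$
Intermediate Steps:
$O{\left(R \right)} = 6 R$
$d{\left(w,Q \right)} = \frac{w \left(4 Q + 6 w\right)}{8}$ ($d{\left(w,Q \right)} = \frac{\left(6 w + 2 \left(Q + Q\right)\right) w}{8} = \frac{\left(6 w + 2 \cdot 2 Q\right) w}{8} = \frac{\left(6 w + 4 Q\right) w}{8} = \frac{\left(4 Q + 6 w\right) w}{8} = \frac{w \left(4 Q + 6 w\right)}{8}$)
$13 + d{\left(4,1 \right)} \left(-12\right) = 13 + \frac{1}{4} \cdot 4 \left(2 \cdot 1 + 3 \cdot 4\right) \left(-12\right) = 13 + \frac{1}{4} \cdot 4 \left(2 + 12\right) \left(-12\right) = 13 + \frac{1}{4} \cdot 4 \cdot 14 \left(-12\right) = 13 + 14 \left(-12\right) = 13 - 168 = -155$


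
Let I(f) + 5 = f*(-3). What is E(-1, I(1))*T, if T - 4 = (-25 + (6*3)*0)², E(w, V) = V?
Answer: -5032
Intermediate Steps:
I(f) = -5 - 3*f (I(f) = -5 + f*(-3) = -5 - 3*f)
T = 629 (T = 4 + (-25 + (6*3)*0)² = 4 + (-25 + 18*0)² = 4 + (-25 + 0)² = 4 + (-25)² = 4 + 625 = 629)
E(-1, I(1))*T = (-5 - 3*1)*629 = (-5 - 3)*629 = -8*629 = -5032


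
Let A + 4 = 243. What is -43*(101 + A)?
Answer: -14620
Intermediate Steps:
A = 239 (A = -4 + 243 = 239)
-43*(101 + A) = -43*(101 + 239) = -43*340 = -14620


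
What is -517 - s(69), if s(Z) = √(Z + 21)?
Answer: -517 - 3*√10 ≈ -526.49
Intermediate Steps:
s(Z) = √(21 + Z)
-517 - s(69) = -517 - √(21 + 69) = -517 - √90 = -517 - 3*√10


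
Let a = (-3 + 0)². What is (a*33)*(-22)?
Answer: -6534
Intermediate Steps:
a = 9 (a = (-3)² = 9)
(a*33)*(-22) = (9*33)*(-22) = 297*(-22) = -6534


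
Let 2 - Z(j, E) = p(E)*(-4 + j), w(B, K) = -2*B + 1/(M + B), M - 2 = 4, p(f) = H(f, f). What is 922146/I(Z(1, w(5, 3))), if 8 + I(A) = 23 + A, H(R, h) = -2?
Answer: 922146/11 ≈ 83832.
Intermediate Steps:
p(f) = -2
M = 6 (M = 2 + 4 = 6)
w(B, K) = 1/(6 + B) - 2*B (w(B, K) = -2*B + 1/(6 + B) = 1/(6 + B) - 2*B)
Z(j, E) = -6 + 2*j (Z(j, E) = 2 - (-2)*(-4 + j) = 2 - (8 - 2*j) = 2 + (-8 + 2*j) = -6 + 2*j)
I(A) = 15 + A (I(A) = -8 + (23 + A) = 15 + A)
922146/I(Z(1, w(5, 3))) = 922146/(15 + (-6 + 2*1)) = 922146/(15 + (-6 + 2)) = 922146/(15 - 4) = 922146/11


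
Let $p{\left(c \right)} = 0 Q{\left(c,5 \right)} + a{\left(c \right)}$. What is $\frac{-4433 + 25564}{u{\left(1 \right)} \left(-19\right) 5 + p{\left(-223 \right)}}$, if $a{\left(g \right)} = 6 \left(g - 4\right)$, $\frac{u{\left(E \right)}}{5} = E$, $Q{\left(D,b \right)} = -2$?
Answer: $- \frac{1921}{167} \approx -11.503$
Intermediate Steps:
$u{\left(E \right)} = 5 E$
$a{\left(g \right)} = -24 + 6 g$ ($a{\left(g \right)} = 6 \left(-4 + g\right) = -24 + 6 g$)
$p{\left(c \right)} = -24 + 6 c$ ($p{\left(c \right)} = 0 \left(-2\right) + \left(-24 + 6 c\right) = 0 + \left(-24 + 6 c\right) = -24 + 6 c$)
$\frac{-4433 + 25564}{u{\left(1 \right)} \left(-19\right) 5 + p{\left(-223 \right)}} = \frac{-4433 + 25564}{5 \cdot 1 \left(-19\right) 5 + \left(-24 + 6 \left(-223\right)\right)} = \frac{21131}{5 \left(-19\right) 5 - 1362} = \frac{21131}{\left(-95\right) 5 - 1362} = \frac{21131}{-475 - 1362} = \frac{21131}{-1837} = 21131 \left(- \frac{1}{1837}\right) = - \frac{1921}{167}$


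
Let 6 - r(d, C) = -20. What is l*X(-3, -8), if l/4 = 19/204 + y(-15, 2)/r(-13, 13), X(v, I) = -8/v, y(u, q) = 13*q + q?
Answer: 24824/1989 ≈ 12.481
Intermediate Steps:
r(d, C) = 26 (r(d, C) = 6 - 1*(-20) = 6 + 20 = 26)
y(u, q) = 14*q
l = 3103/663 (l = 4*(19/204 + (14*2)/26) = 4*(19*(1/204) + 28*(1/26)) = 4*(19/204 + 14/13) = 4*(3103/2652) = 3103/663 ≈ 4.6802)
l*X(-3, -8) = 3103*(-8/(-3))/663 = 3103*(-8*(-1/3))/663 = (3103/663)*(8/3) = 24824/1989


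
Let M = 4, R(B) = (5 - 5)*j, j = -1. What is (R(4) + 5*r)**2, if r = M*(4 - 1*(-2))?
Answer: 14400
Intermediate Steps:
R(B) = 0 (R(B) = (5 - 5)*(-1) = 0*(-1) = 0)
r = 24 (r = 4*(4 - 1*(-2)) = 4*(4 + 2) = 4*6 = 24)
(R(4) + 5*r)**2 = (0 + 5*24)**2 = (0 + 120)**2 = 120**2 = 14400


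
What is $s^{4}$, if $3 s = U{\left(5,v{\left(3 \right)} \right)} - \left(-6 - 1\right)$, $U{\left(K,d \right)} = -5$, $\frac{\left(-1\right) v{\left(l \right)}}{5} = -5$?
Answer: $\frac{16}{81} \approx 0.19753$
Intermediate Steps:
$v{\left(l \right)} = 25$ ($v{\left(l \right)} = \left(-5\right) \left(-5\right) = 25$)
$s = \frac{2}{3}$ ($s = \frac{-5 - \left(-6 - 1\right)}{3} = \frac{-5 - -7}{3} = \frac{-5 + 7}{3} = \frac{1}{3} \cdot 2 = \frac{2}{3} \approx 0.66667$)
$s^{4} = \left(\frac{2}{3}\right)^{4} = \frac{16}{81}$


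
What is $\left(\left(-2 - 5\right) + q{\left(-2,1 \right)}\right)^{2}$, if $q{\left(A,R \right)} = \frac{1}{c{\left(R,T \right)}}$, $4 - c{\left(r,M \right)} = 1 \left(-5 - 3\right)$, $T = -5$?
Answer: $\frac{6889}{144} \approx 47.84$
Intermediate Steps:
$c{\left(r,M \right)} = 12$ ($c{\left(r,M \right)} = 4 - 1 \left(-5 - 3\right) = 4 - 1 \left(-8\right) = 4 - -8 = 4 + 8 = 12$)
$q{\left(A,R \right)} = \frac{1}{12}$
$\left(\left(-2 - 5\right) + q{\left(-2,1 \right)}\right)^{2} = \left(\left(-2 - 5\right) + \frac{1}{12}\right)^{2} = \left(-7 + \frac{1}{12}\right)^{2} = \left(- \frac{83}{12}\right)^{2} = \frac{6889}{144}$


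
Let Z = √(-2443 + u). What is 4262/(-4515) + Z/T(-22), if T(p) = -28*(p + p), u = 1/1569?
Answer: -4262/4515 + I*√6014080554/1933008 ≈ -0.94396 + 0.040119*I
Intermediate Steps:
u = 1/1569 ≈ 0.00063735
Z = I*√6014080554/1569 (Z = √(-2443 + 1/1569) = √(-3833066/1569) = I*√6014080554/1569 ≈ 49.427*I)
T(p) = -56*p
4262/(-4515) + Z/T(-22) = 4262/(-4515) + (I*√6014080554/1569)/((-56*(-22))) = 4262*(-1/4515) + (I*√6014080554/1569)/1232 = -4262/4515 + (I*√6014080554/1569)*(1/1232) = -4262/4515 + I*√6014080554/1933008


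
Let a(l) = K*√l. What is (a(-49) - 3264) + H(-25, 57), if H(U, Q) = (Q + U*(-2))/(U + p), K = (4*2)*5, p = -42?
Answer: -218795/67 + 280*I ≈ -3265.6 + 280.0*I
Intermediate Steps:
K = 40 (K = 8*5 = 40)
H(U, Q) = (Q - 2*U)/(-42 + U) (H(U, Q) = (Q + U*(-2))/(U - 42) = (Q - 2*U)/(-42 + U))
a(l) = 40*√l
(a(-49) - 3264) + H(-25, 57) = (40*√(-49) - 3264) + (57 - 2*(-25))/(-42 - 25) = (40*(7*I) - 3264) + (57 + 50)/(-67) = (280*I - 3264) - 1/67*107 = (-3264 + 280*I) - 107/67 = -218795/67 + 280*I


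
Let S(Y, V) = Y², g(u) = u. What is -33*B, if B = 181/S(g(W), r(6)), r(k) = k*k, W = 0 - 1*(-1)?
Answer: -5973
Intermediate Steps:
W = 1 (W = 0 + 1 = 1)
r(k) = k²
B = 181 (B = 181/(1²) = 181/1 = 181*1 = 181)
-33*B = -33*181 = -5973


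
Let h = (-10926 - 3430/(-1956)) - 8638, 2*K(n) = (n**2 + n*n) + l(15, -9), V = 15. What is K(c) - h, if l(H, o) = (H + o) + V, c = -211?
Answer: 31341842/489 ≈ 64094.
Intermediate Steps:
l(H, o) = 15 + H + o (l(H, o) = (H + o) + 15 = 15 + H + o)
K(n) = 21/2 + n**2 (K(n) = ((n**2 + n*n) + (15 + 15 - 9))/2 = ((n**2 + n**2) + 21)/2 = (2*n**2 + 21)/2 = (21 + 2*n**2)/2 = 21/2 + n**2)
h = -19131877/978 (h = (-10926 - 3430*(-1/1956)) - 8638 = (-10926 + 1715/978) - 8638 = -10683913/978 - 8638 = -19131877/978 ≈ -19562.)
K(c) - h = (21/2 + (-211)**2) - 1*(-19131877/978) = (21/2 + 44521) + 19131877/978 = 89063/2 + 19131877/978 = 31341842/489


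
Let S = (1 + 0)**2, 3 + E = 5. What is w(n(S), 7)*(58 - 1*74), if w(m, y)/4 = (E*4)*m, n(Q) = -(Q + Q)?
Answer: 1024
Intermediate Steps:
E = 2 (E = -3 + 5 = 2)
S = 1 (S = 1**2 = 1)
n(Q) = -2*Q
w(m, y) = 32*m (w(m, y) = 4*((2*4)*m) = 4*(8*m) = 32*m)
w(n(S), 7)*(58 - 1*74) = (32*(-2*1))*(58 - 1*74) = (32*(-2))*(58 - 74) = -64*(-16) = 1024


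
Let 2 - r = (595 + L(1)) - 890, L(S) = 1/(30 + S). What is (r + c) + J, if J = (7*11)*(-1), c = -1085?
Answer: -26816/31 ≈ -865.03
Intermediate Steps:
J = -77 (J = 77*(-1) = -77)
r = 9206/31 (r = 2 - ((595 + 1/(30 + 1)) - 890) = 2 - ((595 + 1/31) - 890) = 2 - (18446/31 - 890) = 2 - 1*(-9144/31) = 2 + 9144/31 = 9206/31 ≈ 296.97)
(r + c) + J = (9206/31 - 1085) - 77 = -24429/31 - 77 = -26816/31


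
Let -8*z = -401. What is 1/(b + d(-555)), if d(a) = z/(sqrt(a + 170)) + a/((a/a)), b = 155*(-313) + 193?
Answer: -1204329280/58864002379361 + 3208*I*sqrt(385)/58864002379361 ≈ -2.046e-5 + 1.0693e-9*I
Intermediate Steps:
b = -48322 (b = -48515 + 193 = -48322)
z = 401/8 (z = -1/8*(-401) = 401/8 ≈ 50.125)
d(a) = a + 401/(8*sqrt(170 + a)) (d(a) = 401/(8*(sqrt(a + 170))) + a/((a/a)) = 401/(8*(sqrt(170 + a))) + a/1 = 401/(8*sqrt(170 + a)) + a*1 = 401/(8*sqrt(170 + a)) + a = a + 401/(8*sqrt(170 + a)))
1/(b + d(-555)) = 1/(-48322 + (-555 + 401/(8*sqrt(170 - 555)))) = 1/(-48322 + (-555 + 401/(8*sqrt(-385)))) = 1/(-48322 + (-555 + 401*(-I*sqrt(385)/385)/8)) = 1/(-48322 + (-555 - 401*I*sqrt(385)/3080)) = 1/(-48877 - 401*I*sqrt(385)/3080)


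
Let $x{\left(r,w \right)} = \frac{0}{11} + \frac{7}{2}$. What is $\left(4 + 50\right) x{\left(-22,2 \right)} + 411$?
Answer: $600$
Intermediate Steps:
$x{\left(r,w \right)} = \frac{7}{2}$ ($x{\left(r,w \right)} = 0 \cdot \frac{1}{11} + 7 \cdot \frac{1}{2} = 0 + \frac{7}{2} = \frac{7}{2}$)
$\left(4 + 50\right) x{\left(-22,2 \right)} + 411 = \left(4 + 50\right) \frac{7}{2} + 411 = 54 \cdot \frac{7}{2} + 411 = 189 + 411 = 600$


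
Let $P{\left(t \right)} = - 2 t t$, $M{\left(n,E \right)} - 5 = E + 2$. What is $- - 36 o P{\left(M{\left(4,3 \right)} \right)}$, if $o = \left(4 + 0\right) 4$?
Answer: $-115200$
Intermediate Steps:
$M{\left(n,E \right)} = 7 + E$ ($M{\left(n,E \right)} = 5 + \left(E + 2\right) = 5 + \left(2 + E\right) = 7 + E$)
$P{\left(t \right)} = - 2 t^{2}$
$o = 16$ ($o = 4 \cdot 4 = 16$)
$- - 36 o P{\left(M{\left(4,3 \right)} \right)} = - \left(-36\right) 16 \left(- 2 \left(7 + 3\right)^{2}\right) = - \left(-576\right) \left(- 2 \cdot 10^{2}\right) = - \left(-576\right) \left(\left(-2\right) 100\right) = - \left(-576\right) \left(-200\right) = \left(-1\right) 115200 = -115200$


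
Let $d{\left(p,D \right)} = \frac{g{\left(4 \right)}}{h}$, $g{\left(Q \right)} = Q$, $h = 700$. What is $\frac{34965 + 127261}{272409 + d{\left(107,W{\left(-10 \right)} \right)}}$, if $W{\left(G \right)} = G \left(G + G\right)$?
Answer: $\frac{14194775}{23835788} \approx 0.59552$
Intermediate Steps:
$W{\left(G \right)} = 2 G^{2}$ ($W{\left(G \right)} = G 2 G = 2 G^{2}$)
$d{\left(p,D \right)} = \frac{1}{175}$ ($d{\left(p,D \right)} = \frac{4}{700} = 4 \cdot \frac{1}{700} = \frac{1}{175}$)
$\frac{34965 + 127261}{272409 + d{\left(107,W{\left(-10 \right)} \right)}} = \frac{34965 + 127261}{272409 + \frac{1}{175}} = \frac{162226}{\frac{47671576}{175}} = 162226 \cdot \frac{175}{47671576} = \frac{14194775}{23835788}$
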